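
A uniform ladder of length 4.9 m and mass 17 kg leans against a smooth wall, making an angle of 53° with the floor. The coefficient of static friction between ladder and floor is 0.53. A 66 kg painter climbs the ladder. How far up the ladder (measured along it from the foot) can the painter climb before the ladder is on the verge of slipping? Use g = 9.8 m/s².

d ≈ 3.7 m

Choose the foot of the ladder as the axis so the floor normal and friction both act there and drop out.
Ladder weight 17×9.8 = 166.6 N acts at 2.45 m along the ladder; its horizontal arm is 2.45·cos53° = 1.474 m → τ = 245.6 N·m clockwise.
Painter weight 66×9.8 = 646.8 N at distance d → arm d·cos53° → τ = 646.8·d·0.6018 clockwise.
Wall normal N at the top has arm L sinθ = 3.913 m counterclockwise, so Στ = 0 gives N·3.913 = 245.6 + 389.2·d.
ΣFy = 0 ⇒ N_floor = 813.4 N, so the maximum friction is μ_s·N_floor = 0.53×813.4 = 431.1 N. ΣFx = 0 ⇒ N_wall = f, so at the slipping point N = 431.1 N.
Substituting: 431.1×3.913 = 245.6 + 389.2·d ⇒ d = (1687 − 245.6) / 389.2 = 3.7 m.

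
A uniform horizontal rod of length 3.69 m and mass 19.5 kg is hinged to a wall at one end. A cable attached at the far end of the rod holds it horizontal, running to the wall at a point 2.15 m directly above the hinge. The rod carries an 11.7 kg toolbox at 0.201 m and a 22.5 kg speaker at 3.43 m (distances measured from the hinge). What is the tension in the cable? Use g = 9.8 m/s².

Sum moments about the hinge (the unknown hinge reaction has zero arm there).
Beam weight: 19.5 × 9.8 = 191.1 N down at 1.845 m → arm 1.845 m, τ = 191.1 × 1.845 = 352.6 N·m clockwise.
Toolbox: 11.7 × 9.8 = 114.7 N down at 0.201 m → arm 0.201 m, τ = 114.7 × 0.201 = 23.05 N·m clockwise.
Speaker: 22.5 × 9.8 = 220.5 N down at 3.43 m → arm 3.43 m, τ = 220.5 × 3.43 = 756.3 N·m clockwise.
Total clockwise load moment = 1132 N·m.
The cable tension T acts at 3.69 m; only its component perpendicular to the rod, T sinθ, produces torque. sinθ = h/√(h²+d²) = 2.15/√(2.15²+3.69²) = 0.5034.
For rotational equilibrium, T × 3.69 × 0.5034 = 1132, so T = 1132 / 1.858 = 609 N.

T ≈ 609 N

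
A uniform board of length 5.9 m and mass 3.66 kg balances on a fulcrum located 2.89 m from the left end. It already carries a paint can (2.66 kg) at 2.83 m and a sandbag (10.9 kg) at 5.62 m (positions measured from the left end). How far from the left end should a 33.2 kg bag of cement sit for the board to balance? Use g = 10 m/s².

x ≈ 1.99 m from the left end

Take moments about the fulcrum (at 2.89 m from the left end).
Beam weight: 3.66 × 10 = 36.6 N down at 2.95 m → arm 0.06 m, τ = 36.6 × 0.06 = 2.196 N·m clockwise.
Paint can: 2.66 × 10 = 26.6 N down at 2.83 m → arm 0.06 m, τ = 26.6 × 0.06 = 1.596 N·m counterclockwise.
Sandbag: 10.9 × 10 = 109 N down at 5.62 m → arm 2.73 m, τ = 109 × 2.73 = 297.6 N·m clockwise.
Net moment of existing loads = 298.2 N·m clockwise.
The bag of cement weighs 33.2 × 10 = 332 N and must supply an equal counterclockwise moment, so its lever arm about the fulcrum is 298.2 / 332 = 0.898 m.
That puts it at 2.89 − 0.898 = 1.99 m from the left end.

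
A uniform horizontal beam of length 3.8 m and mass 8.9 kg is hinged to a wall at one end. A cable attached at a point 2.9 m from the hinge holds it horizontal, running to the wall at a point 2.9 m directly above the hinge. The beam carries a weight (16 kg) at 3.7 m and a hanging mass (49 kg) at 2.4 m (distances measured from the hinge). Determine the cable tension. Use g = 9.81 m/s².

T ≈ 927 N

Choose the hinge as the axis so the unknown hinge reaction has zero arm there.
Beam weight: 8.9 × 9.81 = 87.31 N down at 1.9 m → arm 1.9 m, τ = 87.31 × 1.9 = 165.9 N·m clockwise.
Weight: 16 × 9.81 = 157 N down at 3.7 m → arm 3.7 m, τ = 157 × 3.7 = 580.9 N·m clockwise.
Hanging mass: 49 × 9.81 = 480.7 N down at 2.4 m → arm 2.4 m, τ = 480.7 × 2.4 = 1154 N·m clockwise.
Total clockwise load moment = 1901 N·m.
The cable tension T acts at 2.9 m; only its component perpendicular to the beam, T sinθ, produces torque. sinθ = h/√(h²+d²) = 2.9/√(2.9²+2.9²) = 0.7071.
For rotational equilibrium, T × 2.9 × 0.7071 = 1901, so T = 1901 / 2.051 = 927 N.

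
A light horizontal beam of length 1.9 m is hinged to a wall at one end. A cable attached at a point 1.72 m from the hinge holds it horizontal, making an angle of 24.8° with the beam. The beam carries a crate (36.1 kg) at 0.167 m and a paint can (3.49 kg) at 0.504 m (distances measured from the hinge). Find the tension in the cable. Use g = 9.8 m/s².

Take moments about the hinge.
Crate: 36.1 × 9.8 = 353.8 N down at 0.167 m → arm 0.167 m, τ = 353.8 × 0.167 = 59.08 N·m clockwise.
Paint can: 3.49 × 9.8 = 34.2 N down at 0.504 m → arm 0.504 m, τ = 34.2 × 0.504 = 17.24 N·m clockwise.
Total clockwise load moment = 76.32 N·m.
The cable tension T acts at 1.72 m; only its component perpendicular to the beam, T sinθ, produces torque. sin 24.8° = 0.4195.
Setting net torque to zero: T × 1.72 × 0.4195 = 76.32 → T = 76.32 / 0.7215 = 106 N.

T ≈ 106 N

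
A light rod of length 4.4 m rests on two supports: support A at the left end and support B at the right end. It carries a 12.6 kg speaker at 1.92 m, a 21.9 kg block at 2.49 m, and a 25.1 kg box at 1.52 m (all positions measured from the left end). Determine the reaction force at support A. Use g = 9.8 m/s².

R_A ≈ 324 N

Take moments about support B.
Speaker: 12.6 × 9.8 = 123.5 N down at 1.92 m → arm 2.48 m, τ = 123.5 × 2.48 = 306.3 N·m counterclockwise.
Block: 21.9 × 9.8 = 214.6 N down at 2.49 m → arm 1.91 m, τ = 214.6 × 1.91 = 409.9 N·m counterclockwise.
Box: 25.1 × 9.8 = 246 N down at 1.52 m → arm 2.88 m, τ = 246 × 2.88 = 708.5 N·m counterclockwise.
Net load moment about support B = 1425 N·m counterclockwise.
Reaction R at support A is upward at 0 m, arm 4.4 m → moment R × 4.4 clockwise.
For rotational equilibrium, R × 4.4 = 1425, so R = 324 N.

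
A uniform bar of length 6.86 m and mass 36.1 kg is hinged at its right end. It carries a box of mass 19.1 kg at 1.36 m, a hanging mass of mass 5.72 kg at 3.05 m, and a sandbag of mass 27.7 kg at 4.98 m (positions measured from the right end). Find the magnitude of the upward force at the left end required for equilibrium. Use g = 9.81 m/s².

F ≈ 436 N

Choose the right end as the axis so the unknown pivot reaction has zero arm there.
Beam weight: 36.1 × 9.81 = 354.1 N down at 3.43 m → arm 3.43 m, τ = 354.1 × 3.43 = 1215 N·m counterclockwise.
Box: 19.1 × 9.81 = 187.4 N down at 1.36 m → arm 1.36 m, τ = 187.4 × 1.36 = 254.9 N·m counterclockwise.
Hanging mass: 5.72 × 9.81 = 56.11 N down at 3.05 m → arm 3.05 m, τ = 56.11 × 3.05 = 171.1 N·m counterclockwise.
Sandbag: 27.7 × 9.81 = 271.7 N down at 4.98 m → arm 4.98 m, τ = 271.7 × 4.98 = 1353 N·m counterclockwise.
Net moment of the loads = 2994 N·m counterclockwise.
The upward force F acts at the left end, arm 6.86 m, giving F × 6.86 clockwise.
Στ = 0 ⇒ F × 6.86 = 2994 ⇒ F = 2994 / 6.86 = 436 N.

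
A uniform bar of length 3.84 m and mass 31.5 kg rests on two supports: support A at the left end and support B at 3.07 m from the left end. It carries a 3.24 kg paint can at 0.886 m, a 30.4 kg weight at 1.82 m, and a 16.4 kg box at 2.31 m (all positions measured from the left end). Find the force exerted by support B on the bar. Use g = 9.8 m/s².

Take moments about support A.
Beam weight: 31.5 × 9.8 = 308.7 N down at 1.92 m → arm 1.92 m, τ = 308.7 × 1.92 = 592.7 N·m clockwise.
Paint can: 3.24 × 9.8 = 31.75 N down at 0.886 m → arm 0.886 m, τ = 31.75 × 0.886 = 28.13 N·m clockwise.
Weight: 30.4 × 9.8 = 297.9 N down at 1.82 m → arm 1.82 m, τ = 297.9 × 1.82 = 542.2 N·m clockwise.
Box: 16.4 × 9.8 = 160.7 N down at 2.31 m → arm 2.31 m, τ = 160.7 × 2.31 = 371.2 N·m clockwise.
Net load moment about support A = 1534 N·m clockwise.
Reaction R at support B is upward at 3.07 m, arm 3.07 m → moment R × 3.07 counterclockwise.
Στ = 0 ⇒ R × 3.07 = 1534 ⇒ R = 500 N.

R_B ≈ 500 N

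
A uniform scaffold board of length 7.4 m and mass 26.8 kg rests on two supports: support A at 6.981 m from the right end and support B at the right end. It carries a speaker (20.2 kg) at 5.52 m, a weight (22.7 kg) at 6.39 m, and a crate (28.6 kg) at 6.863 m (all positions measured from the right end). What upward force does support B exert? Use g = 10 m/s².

Taking torques about support A:
Beam weight: 26.8 × 10 = 268 N down at 3.7 m → arm 3.281 m, τ = 268 × 3.281 = 879.3 N·m clockwise.
Speaker: 20.2 × 10 = 202 N down at 5.52 m → arm 1.461 m, τ = 202 × 1.461 = 295.1 N·m clockwise.
Weight: 22.7 × 10 = 227 N down at 6.39 m → arm 0.591 m, τ = 227 × 0.591 = 134.2 N·m clockwise.
Crate: 28.6 × 10 = 286 N down at 6.863 m → arm 0.118 m, τ = 286 × 0.118 = 33.75 N·m clockwise.
Net load moment about support A = 1342 N·m clockwise.
Reaction R at support B is upward at 0 m, arm 6.981 m → moment R × 6.981 counterclockwise.
Setting net torque to zero: R × 6.981 = 1342 → R = 192 N.

R_B ≈ 192 N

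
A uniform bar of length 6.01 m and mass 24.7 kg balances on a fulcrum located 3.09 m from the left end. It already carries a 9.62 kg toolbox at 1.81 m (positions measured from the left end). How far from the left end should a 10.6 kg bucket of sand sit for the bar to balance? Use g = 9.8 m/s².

Take moments about the fulcrum (at 3.09 m from the left end).
Beam weight: 24.7 × 9.8 = 242.1 N down at 3.005 m → arm 0.085 m, τ = 242.1 × 0.085 = 20.58 N·m counterclockwise.
Toolbox: 9.62 × 9.8 = 94.28 N down at 1.81 m → arm 1.28 m, τ = 94.28 × 1.28 = 120.7 N·m counterclockwise.
Net moment of existing loads = 141.3 N·m counterclockwise.
The bucket of sand weighs 10.6 × 9.8 = 103.9 N and must supply an equal clockwise moment, so its lever arm about the fulcrum is 141.3 / 103.9 = 1.36 m.
That puts it at 3.09 + 1.36 = 4.45 m from the left end.

x ≈ 4.45 m from the left end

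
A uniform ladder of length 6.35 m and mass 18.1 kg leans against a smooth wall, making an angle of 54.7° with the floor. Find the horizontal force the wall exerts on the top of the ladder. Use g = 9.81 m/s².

Take moments about the foot of the ladder.
Ladder weight 18.1×9.81 = 177.6 N acts at 3.175 m along the ladder; its horizontal arm is 3.175·cos54.7° = 1.835 m → τ = 325.9 N·m clockwise.
Wall normal N acts horizontally at the top; its moment arm is the height L sinθ = 6.35·sin54.7° = 5.182 m, counterclockwise.
Balancing moments: N × 5.182 = 325.9, giving N = 62.9 N.

N_wall ≈ 62.9 N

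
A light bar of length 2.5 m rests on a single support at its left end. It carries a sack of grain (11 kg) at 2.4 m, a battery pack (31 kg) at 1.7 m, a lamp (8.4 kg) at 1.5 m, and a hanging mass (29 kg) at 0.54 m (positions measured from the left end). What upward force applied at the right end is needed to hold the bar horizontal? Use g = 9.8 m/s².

F ≈ 421 N

About the left end:
Sack of grain: 11 × 9.8 = 107.8 N down at 2.4 m → arm 2.4 m, τ = 107.8 × 2.4 = 258.7 N·m clockwise.
Battery pack: 31 × 9.8 = 303.8 N down at 1.7 m → arm 1.7 m, τ = 303.8 × 1.7 = 516.5 N·m clockwise.
Lamp: 8.4 × 9.8 = 82.32 N down at 1.5 m → arm 1.5 m, τ = 82.32 × 1.5 = 123.5 N·m clockwise.
Hanging mass: 29 × 9.8 = 284.2 N down at 0.54 m → arm 0.54 m, τ = 284.2 × 0.54 = 153.5 N·m clockwise.
Net moment of the loads = 1052 N·m clockwise.
The upward force F acts at the right end, arm 2.5 m, giving F × 2.5 counterclockwise.
For rotational equilibrium, F × 2.5 = 1052, so F = 1052 / 2.5 = 421 N.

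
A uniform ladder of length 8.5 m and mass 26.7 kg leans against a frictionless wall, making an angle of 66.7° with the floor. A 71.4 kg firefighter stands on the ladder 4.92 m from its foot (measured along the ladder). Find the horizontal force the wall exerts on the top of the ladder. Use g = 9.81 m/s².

N_wall ≈ 231 N

About the foot of the ladder:
Ladder weight 26.7×9.81 = 261.9 N acts at 4.25 m along the ladder; its horizontal arm is 4.25·cos66.7° = 1.681 m → τ = 440.3 N·m clockwise.
Firefighter: 71.4×9.81 = 700.4 N at 4.92 m → arm 1.946 m → τ = 1363 N·m clockwise.
Wall normal N acts horizontally at the top; its moment arm is the height L sinθ = 8.5·sin66.7° = 7.807 m, counterclockwise.
Balancing moments: N × 7.807 = 1803, giving N = 231 N.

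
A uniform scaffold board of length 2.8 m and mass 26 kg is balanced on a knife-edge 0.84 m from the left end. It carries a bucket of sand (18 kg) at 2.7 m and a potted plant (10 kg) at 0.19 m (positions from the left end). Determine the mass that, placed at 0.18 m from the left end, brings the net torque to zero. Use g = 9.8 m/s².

m ≈ 62.9 kg

Taking torques about the knife-edge (at 0.84 m from the left end):
Beam weight: 26 × 9.8 = 254.8 N down at 1.4 m → arm 0.56 m, τ = 254.8 × 0.56 = 142.7 N·m clockwise.
Bucket of sand: 18 × 9.8 = 176.4 N down at 2.7 m → arm 1.86 m, τ = 176.4 × 1.86 = 328.1 N·m clockwise.
Potted plant: 10 × 9.8 = 98 N down at 0.19 m → arm 0.65 m, τ = 98 × 0.65 = 63.7 N·m counterclockwise.
Net moment of known loads = 407.1 N·m clockwise.
An unknown mass m at 0.18 m has arm 0.66 m; its moment is m·g·0.66 counterclockwise.
Setting net torque to zero: m × 9.8 × 0.66 = 407.1 → m = 407.1 / (9.8 × 0.66) = 62.9 kg.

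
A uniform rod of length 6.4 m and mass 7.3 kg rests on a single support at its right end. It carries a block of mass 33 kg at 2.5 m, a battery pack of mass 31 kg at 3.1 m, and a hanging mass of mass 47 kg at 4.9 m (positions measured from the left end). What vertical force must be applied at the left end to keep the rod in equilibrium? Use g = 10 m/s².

Taking torques about the right end:
Beam weight: 7.3 × 10 = 73 N down at 3.2 m → arm 3.2 m, τ = 73 × 3.2 = 233.6 N·m counterclockwise.
Block: 33 × 10 = 330 N down at 2.5 m → arm 3.9 m, τ = 330 × 3.9 = 1287 N·m counterclockwise.
Battery pack: 31 × 10 = 310 N down at 3.1 m → arm 3.3 m, τ = 310 × 3.3 = 1023 N·m counterclockwise.
Hanging mass: 47 × 10 = 470 N down at 4.9 m → arm 1.5 m, τ = 470 × 1.5 = 705 N·m counterclockwise.
Net moment of the loads = 3249 N·m counterclockwise.
The upward force F acts at the left end, arm 6.4 m, giving F × 6.4 clockwise.
Balancing moments: F × 6.4 = 3249, giving F = 3249 / 6.4 = 508 N.

F ≈ 508 N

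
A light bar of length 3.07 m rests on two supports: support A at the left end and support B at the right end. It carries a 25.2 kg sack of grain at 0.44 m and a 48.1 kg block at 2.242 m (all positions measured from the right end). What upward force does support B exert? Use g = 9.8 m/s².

About support A:
Sack of grain: 25.2 × 9.8 = 247 N down at 0.44 m → arm 2.63 m, τ = 247 × 2.63 = 649.6 N·m clockwise.
Block: 48.1 × 9.8 = 471.4 N down at 2.242 m → arm 0.828 m, τ = 471.4 × 0.828 = 390.3 N·m clockwise.
Net load moment about support A = 1040 N·m clockwise.
Reaction R at support B is upward at 0 m, arm 3.07 m → moment R × 3.07 counterclockwise.
For rotational equilibrium, R × 3.07 = 1040, so R = 339 N.

R_B ≈ 339 N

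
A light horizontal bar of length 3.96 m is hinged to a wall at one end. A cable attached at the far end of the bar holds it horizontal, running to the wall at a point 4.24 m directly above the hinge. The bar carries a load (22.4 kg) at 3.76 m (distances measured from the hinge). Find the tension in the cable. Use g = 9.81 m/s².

Taking torques about the hinge:
Load: 22.4 × 9.81 = 219.7 N down at 3.76 m → arm 3.76 m, τ = 219.7 × 3.76 = 826.1 N·m clockwise.
Total clockwise load moment = 826.1 N·m.
The cable tension T acts at 3.96 m; only its component perpendicular to the bar, T sinθ, produces torque. sinθ = h/√(h²+d²) = 4.24/√(4.24²+3.96²) = 0.7308.
Balancing moments: T × 3.96 × 0.7308 = 826.1, giving T = 826.1 / 2.894 = 285 N.

T ≈ 285 N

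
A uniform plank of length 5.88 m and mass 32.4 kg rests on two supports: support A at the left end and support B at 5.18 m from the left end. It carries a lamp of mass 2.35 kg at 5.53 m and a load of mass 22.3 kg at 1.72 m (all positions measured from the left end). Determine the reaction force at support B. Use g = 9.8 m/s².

About support A:
Beam weight: 32.4 × 9.8 = 317.5 N down at 2.94 m → arm 2.94 m, τ = 317.5 × 2.94 = 933.4 N·m clockwise.
Lamp: 2.35 × 9.8 = 23.03 N down at 5.53 m → arm 5.53 m, τ = 23.03 × 5.53 = 127.4 N·m clockwise.
Load: 22.3 × 9.8 = 218.5 N down at 1.72 m → arm 1.72 m, τ = 218.5 × 1.72 = 375.8 N·m clockwise.
Net load moment about support A = 1437 N·m clockwise.
Reaction R at support B is upward at 5.18 m, arm 5.18 m → moment R × 5.18 counterclockwise.
Balancing moments: R × 5.18 = 1437, giving R = 277 N.

R_B ≈ 277 N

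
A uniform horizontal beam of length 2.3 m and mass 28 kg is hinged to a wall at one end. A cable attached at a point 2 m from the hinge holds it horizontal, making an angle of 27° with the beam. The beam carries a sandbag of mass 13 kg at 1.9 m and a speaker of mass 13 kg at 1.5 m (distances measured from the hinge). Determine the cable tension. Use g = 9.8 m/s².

T ≈ 825 N

About the hinge:
Beam weight: 28 × 9.8 = 274.4 N down at 1.15 m → arm 1.15 m, τ = 274.4 × 1.15 = 315.6 N·m clockwise.
Sandbag: 13 × 9.8 = 127.4 N down at 1.9 m → arm 1.9 m, τ = 127.4 × 1.9 = 242.1 N·m clockwise.
Speaker: 13 × 9.8 = 127.4 N down at 1.5 m → arm 1.5 m, τ = 127.4 × 1.5 = 191.1 N·m clockwise.
Total clockwise load moment = 748.8 N·m.
The cable tension T acts at 2 m; only its component perpendicular to the beam, T sinθ, produces torque. sin 27° = 0.454.
Setting net torque to zero: T × 2 × 0.454 = 748.8 → T = 748.8 / 0.908 = 825 N.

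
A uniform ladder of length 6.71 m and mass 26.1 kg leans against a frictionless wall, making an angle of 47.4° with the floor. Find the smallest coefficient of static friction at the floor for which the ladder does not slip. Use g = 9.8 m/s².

μ_min ≈ 0.46

Choose the foot of the ladder as the axis so the floor normal and friction both act there and drop out.
Ladder weight 26.1×9.8 = 255.8 N acts at 3.355 m along the ladder; its horizontal arm is 3.355·cos47.4° = 2.271 m → τ = 580.9 N·m clockwise.
Wall normal N acts horizontally at the top; its moment arm is the height L sinθ = 6.71·sin47.4° = 4.939 m, counterclockwise.
Setting net torque to zero: N × 4.939 = 580.9 → N = 117.6 N.
ΣFx = 0 ⇒ f = N_wall = 117.6 N. ΣFy = 0 ⇒ N_floor = 255.8 N.
μ_min = f / N_floor = 117.6 / 255.8 = 0.46.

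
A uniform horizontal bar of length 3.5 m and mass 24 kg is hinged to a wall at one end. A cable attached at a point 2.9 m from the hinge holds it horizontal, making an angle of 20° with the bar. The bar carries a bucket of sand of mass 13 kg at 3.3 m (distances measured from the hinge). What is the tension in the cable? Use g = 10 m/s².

Take moments about the hinge.
Beam weight: 24 × 10 = 240 N down at 1.75 m → arm 1.75 m, τ = 240 × 1.75 = 420 N·m clockwise.
Bucket of sand: 13 × 10 = 130 N down at 3.3 m → arm 3.3 m, τ = 130 × 3.3 = 429 N·m clockwise.
Total clockwise load moment = 849 N·m.
The cable tension T acts at 2.9 m; only its component perpendicular to the bar, T sinθ, produces torque. sin 20° = 0.342.
For rotational equilibrium, T × 2.9 × 0.342 = 849, so T = 849 / 0.9918 = 856 N.

T ≈ 856 N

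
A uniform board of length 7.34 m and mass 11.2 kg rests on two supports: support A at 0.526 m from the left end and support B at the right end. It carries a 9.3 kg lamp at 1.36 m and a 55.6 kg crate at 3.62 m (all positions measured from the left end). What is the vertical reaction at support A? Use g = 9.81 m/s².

R_A ≈ 437 N

Sum moments about support B (its reaction then has zero moment arm).
Beam weight: 11.2 × 9.81 = 109.9 N down at 3.67 m → arm 3.67 m, τ = 109.9 × 3.67 = 403.3 N·m counterclockwise.
Lamp: 9.3 × 9.81 = 91.23 N down at 1.36 m → arm 5.98 m, τ = 91.23 × 5.98 = 545.6 N·m counterclockwise.
Crate: 55.6 × 9.81 = 545.4 N down at 3.62 m → arm 3.72 m, τ = 545.4 × 3.72 = 2029 N·m counterclockwise.
Net load moment about support B = 2978 N·m counterclockwise.
Reaction R at support A is upward at 0.526 m, arm 6.814 m → moment R × 6.814 clockwise.
Balancing moments: R × 6.814 = 2978, giving R = 437 N.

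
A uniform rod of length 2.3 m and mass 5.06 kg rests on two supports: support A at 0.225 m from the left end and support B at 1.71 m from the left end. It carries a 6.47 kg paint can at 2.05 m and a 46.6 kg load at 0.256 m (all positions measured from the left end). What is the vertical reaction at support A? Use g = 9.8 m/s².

R_A ≈ 451 N

Taking torques about support B:
Beam weight: 5.06 × 9.8 = 49.59 N down at 1.15 m → arm 0.56 m, τ = 49.59 × 0.56 = 27.77 N·m counterclockwise.
Paint can: 6.47 × 9.8 = 63.41 N down at 2.05 m → arm 0.34 m, τ = 63.41 × 0.34 = 21.56 N·m clockwise.
Load: 46.6 × 9.8 = 456.7 N down at 0.256 m → arm 1.454 m, τ = 456.7 × 1.454 = 664 N·m counterclockwise.
Net load moment about support B = 670.2 N·m counterclockwise.
Reaction R at support A is upward at 0.225 m, arm 1.485 m → moment R × 1.485 clockwise.
Setting net torque to zero: R × 1.485 = 670.2 → R = 451 N.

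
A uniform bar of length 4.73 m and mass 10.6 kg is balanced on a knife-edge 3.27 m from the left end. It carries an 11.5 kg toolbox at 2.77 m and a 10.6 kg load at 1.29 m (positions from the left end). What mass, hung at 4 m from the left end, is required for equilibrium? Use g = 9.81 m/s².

Taking torques about the knife-edge (at 3.27 m from the left end):
Beam weight: 10.6 × 9.81 = 104 N down at 2.365 m → arm 0.905 m, τ = 104 × 0.905 = 94.12 N·m counterclockwise.
Toolbox: 11.5 × 9.81 = 112.8 N down at 2.77 m → arm 0.5 m, τ = 112.8 × 0.5 = 56.4 N·m counterclockwise.
Load: 10.6 × 9.81 = 104 N down at 1.29 m → arm 1.98 m, τ = 104 × 1.98 = 205.9 N·m counterclockwise.
Net moment of known loads = 356.4 N·m counterclockwise.
An unknown mass m at 4 m has arm 0.73 m; its moment is m·g·0.73 clockwise.
For rotational equilibrium, m × 9.81 × 0.73 = 356.4, so m = 356.4 / (9.81 × 0.73) = 49.8 kg.

m ≈ 49.8 kg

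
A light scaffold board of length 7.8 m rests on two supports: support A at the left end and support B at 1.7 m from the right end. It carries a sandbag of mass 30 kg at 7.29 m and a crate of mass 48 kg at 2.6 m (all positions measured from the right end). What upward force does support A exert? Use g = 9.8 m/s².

About support B:
Sandbag: 30 × 9.8 = 294 N down at 7.29 m → arm 5.59 m, τ = 294 × 5.59 = 1643 N·m counterclockwise.
Crate: 48 × 9.8 = 470.4 N down at 2.6 m → arm 0.9 m, τ = 470.4 × 0.9 = 423.4 N·m counterclockwise.
Net load moment about support B = 2066 N·m counterclockwise.
Reaction R at support A is upward at 7.8 m, arm 6.1 m → moment R × 6.1 clockwise.
For rotational equilibrium, R × 6.1 = 2066, so R = 339 N.

R_A ≈ 339 N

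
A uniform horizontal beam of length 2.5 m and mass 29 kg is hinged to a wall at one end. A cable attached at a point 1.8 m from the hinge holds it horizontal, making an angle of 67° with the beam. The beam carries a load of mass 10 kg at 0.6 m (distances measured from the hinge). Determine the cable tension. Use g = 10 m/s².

T ≈ 255 N

Choose the hinge as the axis so the unknown hinge reaction has zero arm there.
Beam weight: 29 × 10 = 290 N down at 1.25 m → arm 1.25 m, τ = 290 × 1.25 = 362.5 N·m clockwise.
Load: 10 × 10 = 100 N down at 0.6 m → arm 0.6 m, τ = 100 × 0.6 = 60 N·m clockwise.
Total clockwise load moment = 422.5 N·m.
The cable tension T acts at 1.8 m; only its component perpendicular to the beam, T sinθ, produces torque. sin 67° = 0.9205.
Στ = 0 ⇒ T × 1.8 × 0.9205 = 422.5 ⇒ T = 422.5 / 1.657 = 255 N.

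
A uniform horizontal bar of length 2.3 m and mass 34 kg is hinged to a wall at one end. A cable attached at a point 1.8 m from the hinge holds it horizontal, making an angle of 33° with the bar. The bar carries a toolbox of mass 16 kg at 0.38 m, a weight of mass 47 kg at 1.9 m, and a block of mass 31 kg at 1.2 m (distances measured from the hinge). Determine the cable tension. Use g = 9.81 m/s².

T ≈ 1720 N

Take moments about the hinge.
Beam weight: 34 × 9.81 = 333.5 N down at 1.15 m → arm 1.15 m, τ = 333.5 × 1.15 = 383.5 N·m clockwise.
Toolbox: 16 × 9.81 = 157 N down at 0.38 m → arm 0.38 m, τ = 157 × 0.38 = 59.66 N·m clockwise.
Weight: 47 × 9.81 = 461.1 N down at 1.9 m → arm 1.9 m, τ = 461.1 × 1.9 = 876.1 N·m clockwise.
Block: 31 × 9.81 = 304.1 N down at 1.2 m → arm 1.2 m, τ = 304.1 × 1.2 = 364.9 N·m clockwise.
Total clockwise load moment = 1684 N·m.
The cable tension T acts at 1.8 m; only its component perpendicular to the bar, T sinθ, produces torque. sin 33° = 0.5446.
For rotational equilibrium, T × 1.8 × 0.5446 = 1684, so T = 1684 / 0.9803 = 1720 N.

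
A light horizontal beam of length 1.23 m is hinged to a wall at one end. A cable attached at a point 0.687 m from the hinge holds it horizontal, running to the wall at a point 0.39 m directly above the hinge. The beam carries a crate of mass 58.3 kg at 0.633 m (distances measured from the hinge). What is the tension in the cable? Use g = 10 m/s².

Sum moments about the hinge (the unknown hinge reaction has zero arm there).
Crate: 58.3 × 10 = 583 N down at 0.633 m → arm 0.633 m, τ = 583 × 0.633 = 369 N·m clockwise.
Total clockwise load moment = 369 N·m.
The cable tension T acts at 0.687 m; only its component perpendicular to the beam, T sinθ, produces torque. sinθ = h/√(h²+d²) = 0.39/√(0.39²+0.687²) = 0.4937.
Στ = 0 ⇒ T × 0.687 × 0.4937 = 369 ⇒ T = 369 / 0.3392 = 1090 N.

T ≈ 1090 N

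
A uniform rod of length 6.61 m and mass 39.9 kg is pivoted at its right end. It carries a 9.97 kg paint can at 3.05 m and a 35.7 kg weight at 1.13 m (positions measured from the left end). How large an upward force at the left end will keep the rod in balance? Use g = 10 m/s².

F ≈ 549 N

Sum moments about the right end (the unknown pivot reaction has zero arm there).
Beam weight: 39.9 × 10 = 399 N down at 3.305 m → arm 3.305 m, τ = 399 × 3.305 = 1319 N·m counterclockwise.
Paint can: 9.97 × 10 = 99.7 N down at 3.05 m → arm 3.56 m, τ = 99.7 × 3.56 = 354.9 N·m counterclockwise.
Weight: 35.7 × 10 = 357 N down at 1.13 m → arm 5.48 m, τ = 357 × 5.48 = 1956 N·m counterclockwise.
Net moment of the loads = 3630 N·m counterclockwise.
The upward force F acts at the left end, arm 6.61 m, giving F × 6.61 clockwise.
Setting net torque to zero: F × 6.61 = 3630 → F = 3630 / 6.61 = 549 N.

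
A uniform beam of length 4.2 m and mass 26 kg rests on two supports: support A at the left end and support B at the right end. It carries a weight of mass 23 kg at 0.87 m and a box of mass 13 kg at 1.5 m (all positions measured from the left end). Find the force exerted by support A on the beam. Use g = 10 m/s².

Sum moments about support B (its reaction then has zero moment arm).
Beam weight: 26 × 10 = 260 N down at 2.1 m → arm 2.1 m, τ = 260 × 2.1 = 546 N·m counterclockwise.
Weight: 23 × 10 = 230 N down at 0.87 m → arm 3.33 m, τ = 230 × 3.33 = 765.9 N·m counterclockwise.
Box: 13 × 10 = 130 N down at 1.5 m → arm 2.7 m, τ = 130 × 2.7 = 351 N·m counterclockwise.
Net load moment about support B = 1663 N·m counterclockwise.
Reaction R at support A is upward at 0 m, arm 4.2 m → moment R × 4.2 clockwise.
For rotational equilibrium, R × 4.2 = 1663, so R = 396 N.

R_A ≈ 396 N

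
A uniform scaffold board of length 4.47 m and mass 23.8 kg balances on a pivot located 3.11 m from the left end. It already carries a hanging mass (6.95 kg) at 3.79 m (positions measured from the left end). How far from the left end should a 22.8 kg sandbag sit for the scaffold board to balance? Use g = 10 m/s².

Choose the pivot (at 3.11 m from the left end) as the axis so the support reaction has zero arm there.
Beam weight: 23.8 × 10 = 238 N down at 2.235 m → arm 0.875 m, τ = 238 × 0.875 = 208.2 N·m counterclockwise.
Hanging mass: 6.95 × 10 = 69.5 N down at 3.79 m → arm 0.68 m, τ = 69.5 × 0.68 = 47.26 N·m clockwise.
Net moment of existing loads = 160.9 N·m counterclockwise.
The sandbag weighs 22.8 × 10 = 228 N and must supply an equal clockwise moment, so its lever arm about the pivot is 160.9 / 228 = 0.706 m.
That puts it at 3.11 + 0.706 = 3.82 m from the left end.

x ≈ 3.82 m from the left end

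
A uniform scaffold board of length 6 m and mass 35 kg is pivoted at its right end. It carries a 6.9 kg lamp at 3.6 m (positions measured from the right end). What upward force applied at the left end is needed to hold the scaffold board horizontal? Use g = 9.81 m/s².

F ≈ 212 N

Take moments about the right end.
Beam weight: 35 × 9.81 = 343.4 N down at 3 m → arm 3 m, τ = 343.4 × 3 = 1030 N·m counterclockwise.
Lamp: 6.9 × 9.81 = 67.69 N down at 3.6 m → arm 3.6 m, τ = 67.69 × 3.6 = 243.7 N·m counterclockwise.
Net moment of the loads = 1274 N·m counterclockwise.
The upward force F acts at the left end, arm 6 m, giving F × 6 clockwise.
Στ = 0 ⇒ F × 6 = 1274 ⇒ F = 1274 / 6 = 212 N.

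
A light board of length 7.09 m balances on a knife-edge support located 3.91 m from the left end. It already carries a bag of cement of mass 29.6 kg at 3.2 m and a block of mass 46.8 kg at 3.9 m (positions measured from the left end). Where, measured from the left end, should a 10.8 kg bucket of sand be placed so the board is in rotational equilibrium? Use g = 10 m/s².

About the knife-edge support (at 3.91 m from the left end):
Bag of cement: 29.6 × 10 = 296 N down at 3.2 m → arm 0.71 m, τ = 296 × 0.71 = 210.2 N·m counterclockwise.
Block: 46.8 × 10 = 468 N down at 3.9 m → arm 0.01 m, τ = 468 × 0.01 = 4.68 N·m counterclockwise.
Net moment of existing loads = 214.9 N·m counterclockwise.
The bucket of sand weighs 10.8 × 10 = 108 N and must supply an equal clockwise moment, so its lever arm about the knife-edge support is 214.9 / 108 = 1.99 m.
That puts it at 3.91 + 1.99 = 5.9 m from the left end.

x ≈ 5.9 m from the left end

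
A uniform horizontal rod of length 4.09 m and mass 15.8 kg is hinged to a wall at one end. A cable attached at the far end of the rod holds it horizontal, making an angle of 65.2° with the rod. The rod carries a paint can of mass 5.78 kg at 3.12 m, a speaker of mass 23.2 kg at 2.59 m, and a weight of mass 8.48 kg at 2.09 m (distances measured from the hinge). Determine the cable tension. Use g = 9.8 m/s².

T ≈ 338 N

Sum moments about the hinge (the unknown hinge reaction has zero arm there).
Beam weight: 15.8 × 9.8 = 154.8 N down at 2.045 m → arm 2.045 m, τ = 154.8 × 2.045 = 316.6 N·m clockwise.
Paint can: 5.78 × 9.8 = 56.64 N down at 3.12 m → arm 3.12 m, τ = 56.64 × 3.12 = 176.7 N·m clockwise.
Speaker: 23.2 × 9.8 = 227.4 N down at 2.59 m → arm 2.59 m, τ = 227.4 × 2.59 = 589 N·m clockwise.
Weight: 8.48 × 9.8 = 83.1 N down at 2.09 m → arm 2.09 m, τ = 83.1 × 2.09 = 173.7 N·m clockwise.
Total clockwise load moment = 1256 N·m.
The cable tension T acts at 4.09 m; only its component perpendicular to the rod, T sinθ, produces torque. sin 65.2° = 0.9078.
Setting net torque to zero: T × 4.09 × 0.9078 = 1256 → T = 1256 / 3.713 = 338 N.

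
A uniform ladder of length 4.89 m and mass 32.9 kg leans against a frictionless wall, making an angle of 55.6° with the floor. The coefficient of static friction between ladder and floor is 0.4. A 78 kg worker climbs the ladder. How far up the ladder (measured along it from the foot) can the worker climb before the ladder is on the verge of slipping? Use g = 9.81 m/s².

d ≈ 3.03 m

Taking torques about the foot of the ladder:
Ladder weight 32.9×9.81 = 322.7 N acts at 2.445 m along the ladder; its horizontal arm is 2.445·cos55.6° = 1.381 m → τ = 445.6 N·m clockwise.
Worker weight 78×9.81 = 765.2 N at distance d → arm d·cos55.6° → τ = 765.2·d·0.565 clockwise.
Wall normal N at the top has arm L sinθ = 4.035 m counterclockwise, so Στ = 0 gives N·4.035 = 445.6 + 432.3·d.
ΣFy = 0 ⇒ N_floor = 1088 N, so the maximum friction is μ_s·N_floor = 0.4×1088 = 435.2 N. ΣFx = 0 ⇒ N_wall = f, so at the slipping point N = 435.2 N.
Substituting: 435.2×4.035 = 445.6 + 432.3·d ⇒ d = (1756 − 445.6) / 432.3 = 3.03 m.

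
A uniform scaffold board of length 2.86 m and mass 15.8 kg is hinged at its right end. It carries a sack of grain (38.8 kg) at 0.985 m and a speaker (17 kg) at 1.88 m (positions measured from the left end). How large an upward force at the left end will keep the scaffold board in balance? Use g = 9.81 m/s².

Take moments about the right end.
Beam weight: 15.8 × 9.81 = 155 N down at 1.43 m → arm 1.43 m, τ = 155 × 1.43 = 221.6 N·m counterclockwise.
Sack of grain: 38.8 × 9.81 = 380.6 N down at 0.985 m → arm 1.875 m, τ = 380.6 × 1.875 = 713.6 N·m counterclockwise.
Speaker: 17 × 9.81 = 166.8 N down at 1.88 m → arm 0.98 m, τ = 166.8 × 0.98 = 163.5 N·m counterclockwise.
Net moment of the loads = 1099 N·m counterclockwise.
The upward force F acts at the left end, arm 2.86 m, giving F × 2.86 clockwise.
For rotational equilibrium, F × 2.86 = 1099, so F = 1099 / 2.86 = 384 N.

F ≈ 384 N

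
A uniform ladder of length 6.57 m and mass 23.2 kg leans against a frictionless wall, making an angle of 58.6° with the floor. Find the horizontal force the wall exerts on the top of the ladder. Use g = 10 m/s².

N_wall ≈ 70.8 N

Choose the foot of the ladder as the axis so the floor normal and friction both act there and drop out.
Ladder weight 23.2×10 = 232 N acts at 3.285 m along the ladder; its horizontal arm is 3.285·cos58.6° = 1.712 m → τ = 397.2 N·m clockwise.
Wall normal N acts horizontally at the top; its moment arm is the height L sinθ = 6.57·sin58.6° = 5.608 m, counterclockwise.
Balancing moments: N × 5.608 = 397.2, giving N = 70.8 N.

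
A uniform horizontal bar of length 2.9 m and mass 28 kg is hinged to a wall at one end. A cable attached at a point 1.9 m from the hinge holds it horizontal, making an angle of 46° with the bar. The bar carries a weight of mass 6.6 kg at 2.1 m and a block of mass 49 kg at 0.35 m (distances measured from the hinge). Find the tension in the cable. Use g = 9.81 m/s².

About the hinge:
Beam weight: 28 × 9.81 = 274.7 N down at 1.45 m → arm 1.45 m, τ = 274.7 × 1.45 = 398.3 N·m clockwise.
Weight: 6.6 × 9.81 = 64.75 N down at 2.1 m → arm 2.1 m, τ = 64.75 × 2.1 = 136 N·m clockwise.
Block: 49 × 9.81 = 480.7 N down at 0.35 m → arm 0.35 m, τ = 480.7 × 0.35 = 168.2 N·m clockwise.
Total clockwise load moment = 702.5 N·m.
The cable tension T acts at 1.9 m; only its component perpendicular to the bar, T sinθ, produces torque. sin 46° = 0.7193.
Στ = 0 ⇒ T × 1.9 × 0.7193 = 702.5 ⇒ T = 702.5 / 1.367 = 514 N.

T ≈ 514 N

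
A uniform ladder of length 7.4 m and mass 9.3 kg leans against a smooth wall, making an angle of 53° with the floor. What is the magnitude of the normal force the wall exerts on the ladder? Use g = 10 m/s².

Taking torques about the foot of the ladder:
Ladder weight 9.3×10 = 93 N acts at 3.7 m along the ladder; its horizontal arm is 3.7·cos53° = 2.227 m → τ = 207.1 N·m clockwise.
Wall normal N acts horizontally at the top; its moment arm is the height L sinθ = 7.4·sin53° = 5.91 m, counterclockwise.
For rotational equilibrium, N × 5.91 = 207.1, so N = 35 N.

N_wall ≈ 35 N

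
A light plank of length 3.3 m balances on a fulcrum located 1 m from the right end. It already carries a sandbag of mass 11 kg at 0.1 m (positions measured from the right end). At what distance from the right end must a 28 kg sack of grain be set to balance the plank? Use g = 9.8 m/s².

x ≈ 1.35 m from the right end

Choose the fulcrum (at 1 m from the right end) as the axis so the support reaction has zero arm there.
Sandbag: 11 × 9.8 = 107.8 N down at 0.1 m → arm 0.9 m, τ = 107.8 × 0.9 = 97.02 N·m clockwise.
Net moment of existing loads = 97.02 N·m clockwise.
The sack of grain weighs 28 × 9.8 = 274.4 N and must supply an equal counterclockwise moment, so its lever arm about the fulcrum is 97.02 / 274.4 = 0.354 m.
That puts it at 1 + 0.354 = 1.35 m from the right end.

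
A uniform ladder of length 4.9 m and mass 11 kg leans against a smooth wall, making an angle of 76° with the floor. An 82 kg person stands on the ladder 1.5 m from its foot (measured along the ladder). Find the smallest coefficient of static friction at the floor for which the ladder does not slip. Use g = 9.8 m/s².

μ_min ≈ 0.082

About the foot of the ladder:
Ladder weight 11×9.8 = 107.8 N acts at 2.45 m along the ladder; its horizontal arm is 2.45·cos76° = 0.5927 m → τ = 63.89 N·m clockwise.
Person: 82×9.8 = 803.6 N at 1.5 m → arm 0.3629 m → τ = 291.6 N·m clockwise.
Wall normal N acts horizontally at the top; its moment arm is the height L sinθ = 4.9·sin76° = 4.754 m, counterclockwise.
Balancing moments: N × 4.754 = 355.5, giving N = 74.78 N.
ΣFx = 0 ⇒ f = N_wall = 74.78 N. ΣFy = 0 ⇒ N_floor = 911.4 N.
μ_min = f / N_floor = 74.78 / 911.4 = 0.082.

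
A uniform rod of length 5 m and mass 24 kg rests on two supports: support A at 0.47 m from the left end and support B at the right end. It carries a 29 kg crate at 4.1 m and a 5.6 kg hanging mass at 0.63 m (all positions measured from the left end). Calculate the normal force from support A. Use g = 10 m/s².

R_A ≈ 244 N

Choose support B as the axis so its reaction then has zero moment arm.
Beam weight: 24 × 10 = 240 N down at 2.5 m → arm 2.5 m, τ = 240 × 2.5 = 600 N·m counterclockwise.
Crate: 29 × 10 = 290 N down at 4.1 m → arm 0.9 m, τ = 290 × 0.9 = 261 N·m counterclockwise.
Hanging mass: 5.6 × 10 = 56 N down at 0.63 m → arm 4.37 m, τ = 56 × 4.37 = 244.7 N·m counterclockwise.
Net load moment about support B = 1106 N·m counterclockwise.
Reaction R at support A is upward at 0.47 m, arm 4.53 m → moment R × 4.53 clockwise.
For rotational equilibrium, R × 4.53 = 1106, so R = 244 N.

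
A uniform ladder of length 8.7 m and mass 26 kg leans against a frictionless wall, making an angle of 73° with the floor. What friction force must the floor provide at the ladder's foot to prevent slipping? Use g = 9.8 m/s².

Taking torques about the foot of the ladder:
Ladder weight 26×9.8 = 254.8 N acts at 4.35 m along the ladder; its horizontal arm is 4.35·cos73° = 1.272 m → τ = 324.1 N·m clockwise.
Wall normal N acts horizontally at the top; its moment arm is the height L sinθ = 8.7·sin73° = 8.32 m, counterclockwise.
Setting net torque to zero: N × 8.32 = 324.1 → N = 39 N.
ΣFx = 0: friction at the foot balances the wall's push, so f = N_wall = 39 N.

f ≈ 39 N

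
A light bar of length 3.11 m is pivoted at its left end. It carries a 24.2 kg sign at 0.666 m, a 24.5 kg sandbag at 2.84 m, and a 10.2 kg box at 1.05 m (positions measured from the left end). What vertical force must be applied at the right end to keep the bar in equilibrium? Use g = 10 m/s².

About the left end:
Sign: 24.2 × 10 = 242 N down at 0.666 m → arm 0.666 m, τ = 242 × 0.666 = 161.2 N·m clockwise.
Sandbag: 24.5 × 10 = 245 N down at 2.84 m → arm 2.84 m, τ = 245 × 2.84 = 695.8 N·m clockwise.
Box: 10.2 × 10 = 102 N down at 1.05 m → arm 1.05 m, τ = 102 × 1.05 = 107.1 N·m clockwise.
Net moment of the loads = 964.1 N·m clockwise.
The upward force F acts at the right end, arm 3.11 m, giving F × 3.11 counterclockwise.
Setting net torque to zero: F × 3.11 = 964.1 → F = 964.1 / 3.11 = 310 N.

F ≈ 310 N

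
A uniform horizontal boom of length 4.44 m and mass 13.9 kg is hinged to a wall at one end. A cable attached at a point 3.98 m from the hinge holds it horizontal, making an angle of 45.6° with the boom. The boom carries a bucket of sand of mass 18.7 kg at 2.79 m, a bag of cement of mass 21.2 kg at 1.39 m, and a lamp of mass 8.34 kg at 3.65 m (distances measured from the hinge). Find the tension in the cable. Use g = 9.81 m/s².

Take moments about the hinge.
Beam weight: 13.9 × 9.81 = 136.4 N down at 2.22 m → arm 2.22 m, τ = 136.4 × 2.22 = 302.8 N·m clockwise.
Bucket of sand: 18.7 × 9.81 = 183.4 N down at 2.79 m → arm 2.79 m, τ = 183.4 × 2.79 = 511.7 N·m clockwise.
Bag of cement: 21.2 × 9.81 = 208 N down at 1.39 m → arm 1.39 m, τ = 208 × 1.39 = 289.1 N·m clockwise.
Lamp: 8.34 × 9.81 = 81.82 N down at 3.65 m → arm 3.65 m, τ = 81.82 × 3.65 = 298.6 N·m clockwise.
Total clockwise load moment = 1402 N·m.
The cable tension T acts at 3.98 m; only its component perpendicular to the boom, T sinθ, produces torque. sin 45.6° = 0.7145.
Στ = 0 ⇒ T × 3.98 × 0.7145 = 1402 ⇒ T = 1402 / 2.844 = 493 N.

T ≈ 493 N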